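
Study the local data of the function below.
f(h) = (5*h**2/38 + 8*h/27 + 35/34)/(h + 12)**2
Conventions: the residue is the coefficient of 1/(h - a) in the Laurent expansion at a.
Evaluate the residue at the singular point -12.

At the order-2 pole -12 set g(h) = (h - (-12))^2*f(h) = 5*h**2/38 + 8*h/27 + 35/34.
Order-2 pole: residue = g'(a); g'(-12) = -1468/513, so the residue is -1468/513.

The residue is -1468/513.


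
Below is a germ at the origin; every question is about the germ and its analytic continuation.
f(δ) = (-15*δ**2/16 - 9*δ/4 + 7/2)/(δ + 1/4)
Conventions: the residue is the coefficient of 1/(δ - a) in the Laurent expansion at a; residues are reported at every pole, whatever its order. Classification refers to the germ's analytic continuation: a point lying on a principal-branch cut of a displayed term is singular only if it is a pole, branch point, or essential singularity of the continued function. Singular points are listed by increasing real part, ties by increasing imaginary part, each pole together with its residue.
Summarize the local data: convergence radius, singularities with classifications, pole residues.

Radius of convergence at 0: 1/4.
At -1/4: a pole of order 1; residue 1025/256.

Denominator factor (δ + 1/4): pole of order 1 at -1/4, modulus 1/4.
The radius of convergence is the smallest modulus among the singular points: 1/4.
At the order-1 pole -1/4 set g(δ) = (δ - (-1/4))*f(δ) = -15*δ**2/16 - 9*δ/4 + 7/2.
Simple pole: residue = g(a) at a = -1/4, which is 1025/256.


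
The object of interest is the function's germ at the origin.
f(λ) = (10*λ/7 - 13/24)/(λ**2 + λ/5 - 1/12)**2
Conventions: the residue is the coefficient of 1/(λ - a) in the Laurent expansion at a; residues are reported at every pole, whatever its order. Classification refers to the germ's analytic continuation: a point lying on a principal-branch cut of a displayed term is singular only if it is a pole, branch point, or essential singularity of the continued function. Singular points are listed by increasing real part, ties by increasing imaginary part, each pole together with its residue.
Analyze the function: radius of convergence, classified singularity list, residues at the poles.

Denominator factor (λ**2 + λ/5 - 1/12)^2: discriminant 28/75, real irrational roots -1/10 + (1/15)*sqrt(21) and -1/10 - (1/15)*sqrt(21); poles of order 2, moduli -1/10 + (1/15)*sqrt(21) and 1/10 + (1/15)*sqrt(21).
The radius of convergence is the smallest modulus among the singular points: -1/10 + (1/15)*sqrt(21).
The factor λ**2 + λ/5 - 1/12 splits as (λ - a)(λ - a') with a = -1/10 - (1/15)*sqrt(21), a' = -1/10 + (1/15)*sqrt(21). At the order-2 pole a set g(λ) = (λ - a)^2*f(λ) = [10*λ/7 - 13/24] / (λ - a')^2.
Order-2 pole: residue = g'(a); g'(-1/10 - (1/15)*sqrt(21)) = -(14375/10976)*sqrt(21), so the residue is -(14375/10976)*sqrt(21).
The factor λ**2 + λ/5 - 1/12 splits as (λ - a)(λ - a') with a = -1/10 + (1/15)*sqrt(21), a' = -1/10 - (1/15)*sqrt(21). At the order-2 pole a set g(λ) = (λ - a)^2*f(λ) = [10*λ/7 - 13/24] / (λ - a')^2.
Order-2 pole: residue = g'(a); g'(-1/10 + (1/15)*sqrt(21)) = (14375/10976)*sqrt(21), so the residue is (14375/10976)*sqrt(21).
List the singular points by increasing real part (a conjugate pair: the negative imaginary part first).

Radius of convergence at 0: -1/10 + (1/15)*sqrt(21).
At -1/10 - (1/15)*sqrt(21): a pole of order 2; residue -(14375/10976)*sqrt(21).
At -1/10 + (1/15)*sqrt(21): a pole of order 2; residue (14375/10976)*sqrt(21).


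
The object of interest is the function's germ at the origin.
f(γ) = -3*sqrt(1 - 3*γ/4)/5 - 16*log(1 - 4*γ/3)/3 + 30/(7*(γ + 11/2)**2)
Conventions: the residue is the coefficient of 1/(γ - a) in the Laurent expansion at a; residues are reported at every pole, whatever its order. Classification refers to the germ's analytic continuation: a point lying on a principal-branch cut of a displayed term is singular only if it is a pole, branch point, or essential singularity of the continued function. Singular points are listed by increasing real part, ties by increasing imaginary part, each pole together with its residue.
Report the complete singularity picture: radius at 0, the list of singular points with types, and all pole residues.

Denominator factor (γ + 11/2)^2: pole of order 2 at -11/2, modulus 11/2.
Branch term (-3/5)*sqrt(1 - γ/(4/3)): its argument vanishes at γ = 4/3, a square-root branch point, modulus 4/3.
Branch term (-16/3)*log(1 - γ/(3/4)): its argument vanishes at γ = 3/4, a logarithmic branch point, modulus 3/4.
The radius of convergence is the smallest modulus among the singular points: 3/4.
The branch terms are analytic at -11/2 and contribute nothing to the residue; only the rational part matters.
At the order-2 pole -11/2 set g(γ) = (γ - (-11/2))^2*(rational part) = 30/7.
Order-2 pole: residue = g'(a); g'(-11/2) = 0, so the residue is 0.
List the singular points by increasing real part (a conjugate pair: the negative imaginary part first).

Radius of convergence at 0: 3/4.
At -11/2: a pole of order 2; residue 0.
At 3/4: a logarithmic branch point.
At 4/3: an algebraic (square-root) branch point.


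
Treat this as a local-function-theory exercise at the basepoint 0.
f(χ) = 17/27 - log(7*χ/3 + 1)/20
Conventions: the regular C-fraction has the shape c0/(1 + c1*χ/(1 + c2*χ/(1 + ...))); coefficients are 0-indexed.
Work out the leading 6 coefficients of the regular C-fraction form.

The regular C-fraction coefficients are [17/27, 63/340, 1001/1020, 595/1287, 1813/2574, 286/555].

Taylor coefficients (expand at 0): a_0 = 17/27, a_1 = -7/60, a_2 = 49/360, a_3 = -343/1620, a_4 = 2401/6480, a_5 = -16807/24300.
c0 = a_0 = 17/27. Peel one level at a time: if S = 1 + c*χ/S' with S'(0) = 1, then c is the χ-coefficient of S and S' = c*χ/(S - 1).
S_1 = c0/f = 1 + (63/340)*χ + (-21021/115600)*χ^2 + ...; c1 = 63/340.
S_2 = c1*χ/(S_1 - 1) = 1 + (1001/1020)*χ + (-49/108)*χ^2 + ...; c2 = 1001/1020.
S_3 = c2*χ/(S_2 - 1) = 1 + (595/1287)*χ + (-1078735/3312738)*χ^2 + ...; c3 = 595/1287.
S_4 = c3*χ/(S_3 - 1) = 1 + (1813/2574)*χ + (-49/135)*χ^2 + ...; c4 = 1813/2574.
S_5 = c4*χ/(S_4 - 1) = 1 + (286/555)*χ + ...; c5 = 286/555.


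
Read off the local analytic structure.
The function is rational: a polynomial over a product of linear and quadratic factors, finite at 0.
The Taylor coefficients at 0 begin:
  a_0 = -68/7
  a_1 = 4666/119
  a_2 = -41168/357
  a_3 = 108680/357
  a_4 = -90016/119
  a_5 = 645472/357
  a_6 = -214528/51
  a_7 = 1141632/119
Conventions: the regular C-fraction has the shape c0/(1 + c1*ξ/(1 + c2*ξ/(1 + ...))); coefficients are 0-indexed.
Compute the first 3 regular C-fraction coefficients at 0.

The regular C-fraction coefficients are [-68/7, 2333/578, -4431115/4045422].

Taylor coefficients (read off): a_0 = -68/7, a_1 = 4666/119, a_2 = -41168/357.
c0 = a_0 = -68/7. Peel one level at a time: if S = 1 + c*ξ/S' with S'(0) = 1, then c is the ξ-coefficient of S and S' = c*ξ/(S - 1).
S_1 = c0/f = 1 + (2333/578)*ξ + (4431115/1002252)*ξ^2 + ...; c1 = 2333/578.
S_2 = c1*ξ/(S_1 - 1) = 1 + (-4431115/4045422)*ξ + ...; c2 = -4431115/4045422.


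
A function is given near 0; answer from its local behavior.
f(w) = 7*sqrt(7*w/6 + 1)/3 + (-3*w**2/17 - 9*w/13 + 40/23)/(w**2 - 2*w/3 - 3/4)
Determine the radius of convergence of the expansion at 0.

The radius of convergence is -1/3 + (1/6)*sqrt(31).

Denominator factor (w**2 - 2*w/3 - 3/4): discriminant 31/9, real irrational roots 1/3 + (1/6)*sqrt(31) and 1/3 - (1/6)*sqrt(31); poles of order 1, moduli 1/3 + (1/6)*sqrt(31) and -1/3 + (1/6)*sqrt(31).
Branch term (7/3)*sqrt(1 - w/(-6/7)): its argument vanishes at w = -6/7, a square-root branch point, modulus 6/7.
The radius of convergence is the smallest modulus among the singular points: -1/3 + (1/6)*sqrt(31).


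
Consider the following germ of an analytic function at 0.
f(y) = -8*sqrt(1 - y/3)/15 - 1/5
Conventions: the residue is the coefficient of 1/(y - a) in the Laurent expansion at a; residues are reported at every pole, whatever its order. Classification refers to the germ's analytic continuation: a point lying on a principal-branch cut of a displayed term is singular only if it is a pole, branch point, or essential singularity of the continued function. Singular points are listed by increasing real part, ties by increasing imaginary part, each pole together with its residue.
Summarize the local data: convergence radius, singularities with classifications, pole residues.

Branch term (-8/15)*sqrt(1 - y/(3)): its argument vanishes at y = 3, a square-root branch point, modulus 3.
The radius of convergence is the smallest modulus among the singular points: 3.

Radius of convergence at 0: 3.
At 3: an algebraic (square-root) branch point.


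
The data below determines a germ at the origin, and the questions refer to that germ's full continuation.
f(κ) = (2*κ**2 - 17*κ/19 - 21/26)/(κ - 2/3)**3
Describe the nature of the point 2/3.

The denominator factor κ - 2/3 vanishes at 2/3 and appears to the power 3; the numerator there equals -2291/4446, nonzero, and no other factor vanishes.
Hence a pole whose order is the multiplicity, 3.

The point is a pole of order 3.


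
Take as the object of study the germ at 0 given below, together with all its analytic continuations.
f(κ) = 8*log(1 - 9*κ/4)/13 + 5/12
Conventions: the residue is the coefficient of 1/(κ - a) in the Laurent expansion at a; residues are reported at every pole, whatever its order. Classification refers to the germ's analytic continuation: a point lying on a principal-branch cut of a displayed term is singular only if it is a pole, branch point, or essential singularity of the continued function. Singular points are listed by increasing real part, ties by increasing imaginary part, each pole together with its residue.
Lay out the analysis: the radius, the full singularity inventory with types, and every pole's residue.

Radius of convergence at 0: 4/9.
At 4/9: a logarithmic branch point.

Branch term (8/13)*log(1 - κ/(4/9)): its argument vanishes at κ = 4/9, a logarithmic branch point, modulus 4/9.
The radius of convergence is the smallest modulus among the singular points: 4/9.


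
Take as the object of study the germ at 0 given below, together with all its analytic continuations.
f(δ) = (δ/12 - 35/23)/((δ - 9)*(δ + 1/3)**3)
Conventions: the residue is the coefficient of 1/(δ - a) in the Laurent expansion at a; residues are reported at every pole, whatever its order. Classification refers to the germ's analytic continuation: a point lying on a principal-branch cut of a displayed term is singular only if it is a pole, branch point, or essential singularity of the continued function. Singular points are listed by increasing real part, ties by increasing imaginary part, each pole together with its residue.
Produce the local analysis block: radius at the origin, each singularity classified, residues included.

Denominator factor (δ + 1/3)^3: pole of order 3 at -1/3, modulus 1/3.
Denominator factor (δ - 9): pole of order 1 at 9, modulus 9.
The radius of convergence is the smallest modulus among the singular points: 1/3.
At the order-3 pole -1/3 set g(δ) = (δ - (-1/3))^3*f(δ) = (δ/12 - 35/23)/(δ - 9).
Order-3 pole: residue = g''(a)/2; g''(-1/3) = 1917/1009792, so the residue is 1917/2019584.
At the order-1 pole 9 set g(δ) = (δ - (9))*f(δ) = (δ/12 - 35/23)/(δ + 1/3)**3.
Simple pole: residue = g(a) at a = 9, which is -1917/2019584.
List the singular points by increasing real part (a conjugate pair: the negative imaginary part first).

Radius of convergence at 0: 1/3.
At -1/3: a pole of order 3; residue 1917/2019584.
At 9: a pole of order 1; residue -1917/2019584.


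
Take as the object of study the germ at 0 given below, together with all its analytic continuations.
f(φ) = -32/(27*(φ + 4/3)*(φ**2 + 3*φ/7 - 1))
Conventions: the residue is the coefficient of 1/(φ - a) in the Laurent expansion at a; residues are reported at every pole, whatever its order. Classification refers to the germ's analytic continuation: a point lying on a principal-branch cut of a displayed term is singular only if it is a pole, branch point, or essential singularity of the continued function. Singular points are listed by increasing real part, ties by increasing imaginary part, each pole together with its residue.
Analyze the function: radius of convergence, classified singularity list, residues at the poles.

Radius of convergence at 0: -3/14 + (1/14)*sqrt(205).
At -4/3: a pole of order 1; residue -224/39.
At -3/14 - (1/14)*sqrt(205): a pole of order 1; residue 112/39 + (5264/23985)*sqrt(205).
At -3/14 + (1/14)*sqrt(205): a pole of order 1; residue 112/39 - (5264/23985)*sqrt(205).


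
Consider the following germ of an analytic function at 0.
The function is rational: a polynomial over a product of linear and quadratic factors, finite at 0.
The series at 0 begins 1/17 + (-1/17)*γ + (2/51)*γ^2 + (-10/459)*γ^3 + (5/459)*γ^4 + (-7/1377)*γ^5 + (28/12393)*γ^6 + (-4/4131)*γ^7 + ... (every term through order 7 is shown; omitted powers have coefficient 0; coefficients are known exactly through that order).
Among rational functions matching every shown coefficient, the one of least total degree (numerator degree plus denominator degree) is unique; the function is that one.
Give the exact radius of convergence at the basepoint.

No rational of total degree below 3 reproduces all 8 coefficients; solving the [0/3] Pade equations on them gives f(γ) = 27/(17*(γ + 3)**3), whose expansion matches every shown term.
Denominator factor (γ + 3)^3: pole of order 3 at -3, modulus 3.
The radius of convergence is the smallest modulus among the singular points: 3.

The radius of convergence is 3.


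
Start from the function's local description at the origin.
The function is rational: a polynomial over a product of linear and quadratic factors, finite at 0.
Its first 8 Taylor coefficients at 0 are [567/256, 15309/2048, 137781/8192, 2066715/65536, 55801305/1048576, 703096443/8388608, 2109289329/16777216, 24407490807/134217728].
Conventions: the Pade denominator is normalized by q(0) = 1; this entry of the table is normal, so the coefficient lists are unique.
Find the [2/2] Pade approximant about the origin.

The Pade approximant has numerator coefficients [567/256, 5103/4096, 15309/32768]; denominator coefficients [1, -45/16, 135/64].

Taylor coefficients needed (read off): a_0 = 567/256, a_1 = 15309/2048, a_2 = 137781/8192, a_3 = 2066715/65536, a_4 = 55801305/1048576.
Write the denominator as Q(χ) = 1 + q1*χ + q2*χ^2. Requiring Q*f - P = O(χ^5) with deg P <= 2 kills the coefficients of χ^3..χ^4 in Q*f:
  χ^3: a_3 + q1*a_2 + q2*a_1 = 0, i.e. 2066715/65536 + (137781/8192)*q1 + (15309/2048)*q2 = 0.
  χ^4: a_4 + q1*a_3 + q2*a_2 = 0, i.e. 55801305/1048576 + (2066715/65536)*q1 + (137781/8192)*q2 = 0.
Solving this linear system: q1 = -45/16, q2 = 135/64.
The numerator is Q*f truncated at degree 2: P0 = a_0 = 567/256; P1 = a_1 + q1*a_0 = 5103/4096; P2 = a_2 + q1*a_1 + q2*a_0 = 15309/32768.


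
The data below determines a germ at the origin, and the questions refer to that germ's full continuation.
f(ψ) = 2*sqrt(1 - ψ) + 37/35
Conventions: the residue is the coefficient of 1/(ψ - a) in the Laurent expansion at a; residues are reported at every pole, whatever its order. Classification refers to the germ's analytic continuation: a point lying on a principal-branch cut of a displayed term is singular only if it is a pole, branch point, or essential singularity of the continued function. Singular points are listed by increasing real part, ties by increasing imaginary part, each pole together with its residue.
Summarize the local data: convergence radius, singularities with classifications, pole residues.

Radius of convergence at 0: 1.
At 1: an algebraic (square-root) branch point.

Branch term (2)*sqrt(1 - ψ/(1)): its argument vanishes at ψ = 1, a square-root branch point, modulus 1.
The radius of convergence is the smallest modulus among the singular points: 1.


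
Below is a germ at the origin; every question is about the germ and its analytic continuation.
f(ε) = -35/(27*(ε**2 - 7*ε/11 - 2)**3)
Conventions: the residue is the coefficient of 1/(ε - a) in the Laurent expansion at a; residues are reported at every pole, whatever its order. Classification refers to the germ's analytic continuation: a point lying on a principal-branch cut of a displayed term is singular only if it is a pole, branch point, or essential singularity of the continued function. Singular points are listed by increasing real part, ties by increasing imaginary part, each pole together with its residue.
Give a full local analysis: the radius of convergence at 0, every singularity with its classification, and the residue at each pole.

Radius of convergence at 0: -7/22 + (3/22)*sqrt(113).
At 7/22 - (3/22)*sqrt(113): a pole of order 3; residue (11273570/3155615739)*sqrt(113).
At 7/22 + (3/22)*sqrt(113): a pole of order 3; residue -(11273570/3155615739)*sqrt(113).


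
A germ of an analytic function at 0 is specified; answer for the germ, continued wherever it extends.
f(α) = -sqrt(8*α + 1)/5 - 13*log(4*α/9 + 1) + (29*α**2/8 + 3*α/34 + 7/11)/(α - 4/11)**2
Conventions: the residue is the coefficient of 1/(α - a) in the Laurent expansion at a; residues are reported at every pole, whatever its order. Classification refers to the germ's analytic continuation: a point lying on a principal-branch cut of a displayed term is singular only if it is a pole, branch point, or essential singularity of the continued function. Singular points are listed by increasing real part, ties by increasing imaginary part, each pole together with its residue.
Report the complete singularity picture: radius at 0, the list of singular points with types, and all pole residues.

Radius of convergence at 0: 1/8.
At -9/4: a logarithmic branch point.
At -1/8: an algebraic (square-root) branch point.
At 4/11: a pole of order 2; residue 1019/374.

Denominator factor (α - 4/11)^2: pole of order 2 at 4/11, modulus 4/11.
Branch term (-1/5)*sqrt(1 - α/(-1/8)): its argument vanishes at α = -1/8, a square-root branch point, modulus 1/8.
Branch term (-13)*log(1 - α/(-9/4)): its argument vanishes at α = -9/4, a logarithmic branch point, modulus 9/4.
The radius of convergence is the smallest modulus among the singular points: 1/8.
The branch terms are analytic at 4/11 and contribute nothing to the residue; only the rational part matters.
At the order-2 pole 4/11 set g(α) = (α - (4/11))^2*(rational part) = 29*α**2/8 + 3*α/34 + 7/11.
Order-2 pole: residue = g'(a); g'(4/11) = 1019/374, so the residue is 1019/374.
List the singular points by increasing real part (a conjugate pair: the negative imaginary part first).


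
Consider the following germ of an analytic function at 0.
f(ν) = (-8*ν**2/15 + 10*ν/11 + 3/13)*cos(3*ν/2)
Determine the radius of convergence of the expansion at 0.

The factor cos(3*ν/2) is entire and contributes no finite singular point.
The polynomial part has no poles.
No finite singular points: the Taylor series at 0 converges everywhere.

The radius of convergence is infinite.


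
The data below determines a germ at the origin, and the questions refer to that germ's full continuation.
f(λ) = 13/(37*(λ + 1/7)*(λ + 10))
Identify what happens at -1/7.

The denominator factor λ + 1/7 vanishes at -1/7 and appears to the power 1; the numerator there equals 13/37, nonzero, and no other factor vanishes.
Hence a pole whose order is the multiplicity, 1.

The point is a pole of order 1.


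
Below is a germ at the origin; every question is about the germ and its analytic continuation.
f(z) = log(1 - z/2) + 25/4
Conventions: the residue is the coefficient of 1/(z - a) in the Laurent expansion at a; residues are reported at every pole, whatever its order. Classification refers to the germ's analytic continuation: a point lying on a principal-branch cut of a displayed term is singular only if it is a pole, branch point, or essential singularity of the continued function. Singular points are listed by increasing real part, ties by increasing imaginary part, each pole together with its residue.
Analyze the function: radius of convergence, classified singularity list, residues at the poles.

Branch term (1)*log(1 - z/(2)): its argument vanishes at z = 2, a logarithmic branch point, modulus 2.
The radius of convergence is the smallest modulus among the singular points: 2.

Radius of convergence at 0: 2.
At 2: a logarithmic branch point.


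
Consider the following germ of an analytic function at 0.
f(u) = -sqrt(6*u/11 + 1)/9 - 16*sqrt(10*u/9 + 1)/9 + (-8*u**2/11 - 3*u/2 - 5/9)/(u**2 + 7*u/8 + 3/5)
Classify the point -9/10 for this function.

The term (-16/9)*sqrt(1 - u/(-9/10)) has argument 1 - -9/10/(-9/10) = 0 at -9/10: a square-root (algebraic, two-sheeted) branch point; the remaining terms are analytic or single-valued there.

The point is an algebraic (square-root) branch point.


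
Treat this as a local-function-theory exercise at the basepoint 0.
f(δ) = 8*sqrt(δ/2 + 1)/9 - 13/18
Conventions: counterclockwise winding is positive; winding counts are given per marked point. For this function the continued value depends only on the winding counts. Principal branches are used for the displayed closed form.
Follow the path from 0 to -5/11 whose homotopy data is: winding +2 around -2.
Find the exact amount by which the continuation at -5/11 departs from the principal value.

The rational part is single-valued and drops out of the difference; each branch term changes only by its own monodromy.
(8/9)*sqrt(1 - δ/(-2)): winding +2 is even, the square root returns to the same sheet, contribution 0.
Summing the contributions at δ = -5/11 gives 0.

Continued minus principal equals 0.


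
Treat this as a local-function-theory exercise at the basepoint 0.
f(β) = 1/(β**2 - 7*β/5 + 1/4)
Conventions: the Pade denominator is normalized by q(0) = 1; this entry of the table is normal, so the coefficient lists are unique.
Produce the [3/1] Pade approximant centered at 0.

Taylor coefficients needed (expand at 0): a_0 = 4, a_1 = 112/5, a_2 = 2736/25, a_3 = 65408/125, a_4 = 1557824/625.
Write the denominator as Q(β) = 1 + q1*β. Requiring Q*f - P = O(β^5) with deg P <= 3 kills the coefficients of β^4..β^4 in Q*f:
  β^4: a_4 + q1*a_3 = 0, i.e. 1557824/625 + (65408/125)*q1 = 0.
Solving this linear system: q1 = -24341/5110.
The numerator is Q*f truncated at degree 3: P0 = a_0 = 4; P1 = a_1 + q1*a_0 = 1710/511; P2 = a_2 + q1*a_1 = 200/73; P3 = a_3 + q1*a_2 = 1000/511.

The Pade approximant has numerator coefficients [4, 1710/511, 200/73, 1000/511]; denominator coefficients [1, -24341/5110].


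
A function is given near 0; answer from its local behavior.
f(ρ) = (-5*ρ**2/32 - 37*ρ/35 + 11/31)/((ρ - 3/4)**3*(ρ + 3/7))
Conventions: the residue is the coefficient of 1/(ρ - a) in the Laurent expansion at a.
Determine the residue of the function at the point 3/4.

At the order-3 pole 3/4 set g(ρ) = (ρ - (3/4))^3*f(ρ) = (-5*ρ**2/32 - 37*ρ/35 + 11/31)/(ρ + 3/7).
Order-3 pole: residue = g''(a)/2; g''(3/4) = 5302556/5570235, so the residue is 2651278/5570235.

The residue is 2651278/5570235.


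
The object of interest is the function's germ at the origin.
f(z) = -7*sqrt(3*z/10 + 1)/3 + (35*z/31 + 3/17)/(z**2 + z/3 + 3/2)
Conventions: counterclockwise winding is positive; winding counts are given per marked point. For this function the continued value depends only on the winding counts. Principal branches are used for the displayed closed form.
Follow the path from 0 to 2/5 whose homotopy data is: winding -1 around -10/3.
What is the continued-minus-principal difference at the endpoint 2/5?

Continued minus principal equals (28/15)*sqrt(7).

The rational part is single-valued and drops out of the difference; each branch term changes only by its own monodromy.
(-7/3)*sqrt(1 - z/(-10/3)): winding -1 is odd, the square root flips sign, contributing -2*(-7/3)*sqrt(1 - (2/5)/(-10/3)) = -2*(-7/3)*sqrt(28/25) = (28/15)*sqrt(7).
Summing the contributions at z = 2/5 gives (28/15)*sqrt(7).


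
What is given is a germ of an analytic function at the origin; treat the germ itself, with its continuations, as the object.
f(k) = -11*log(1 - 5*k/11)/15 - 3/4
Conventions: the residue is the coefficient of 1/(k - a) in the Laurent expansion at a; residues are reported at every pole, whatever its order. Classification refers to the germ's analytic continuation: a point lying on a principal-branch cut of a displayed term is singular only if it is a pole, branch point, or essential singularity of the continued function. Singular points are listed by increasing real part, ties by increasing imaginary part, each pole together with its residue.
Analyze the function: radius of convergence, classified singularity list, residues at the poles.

Branch term (-11/15)*log(1 - k/(11/5)): its argument vanishes at k = 11/5, a logarithmic branch point, modulus 11/5.
The radius of convergence is the smallest modulus among the singular points: 11/5.

Radius of convergence at 0: 11/5.
At 11/5: a logarithmic branch point.


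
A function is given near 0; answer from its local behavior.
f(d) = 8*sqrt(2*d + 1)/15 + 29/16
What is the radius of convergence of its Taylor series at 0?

Branch term (8/15)*sqrt(1 - d/(-1/2)): its argument vanishes at d = -1/2, a square-root branch point, modulus 1/2.
The radius of convergence is the smallest modulus among the singular points: 1/2.

The radius of convergence is 1/2.


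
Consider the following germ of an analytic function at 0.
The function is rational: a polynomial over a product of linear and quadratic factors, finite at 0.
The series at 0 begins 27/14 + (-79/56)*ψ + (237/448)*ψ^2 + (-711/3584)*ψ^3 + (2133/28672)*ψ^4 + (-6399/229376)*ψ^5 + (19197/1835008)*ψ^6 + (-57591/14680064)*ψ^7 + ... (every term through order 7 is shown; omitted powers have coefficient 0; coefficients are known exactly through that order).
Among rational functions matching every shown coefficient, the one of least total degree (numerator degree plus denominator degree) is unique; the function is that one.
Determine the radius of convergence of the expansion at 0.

The radius of convergence is 8/3.

No rational of total degree below 2 reproduces all 8 coefficients; solving the [1/1] Pade equations on them gives f(ψ) = (36/7 - 11*ψ/6)/(ψ + 8/3), whose expansion matches every shown term.
Denominator factor (ψ + 8/3): pole of order 1 at -8/3, modulus 8/3.
The radius of convergence is the smallest modulus among the singular points: 8/3.


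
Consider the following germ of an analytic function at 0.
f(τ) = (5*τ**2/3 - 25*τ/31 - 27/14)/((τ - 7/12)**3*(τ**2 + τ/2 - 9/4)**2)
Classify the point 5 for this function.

The point is a regular point.

Denominator factors: τ - 7/12 = 53/12 at τ = 5; τ**2 + τ/2 - 9/4 = 101/4 at τ = 5 — none vanishes.
So the germ continues analytically to 5.


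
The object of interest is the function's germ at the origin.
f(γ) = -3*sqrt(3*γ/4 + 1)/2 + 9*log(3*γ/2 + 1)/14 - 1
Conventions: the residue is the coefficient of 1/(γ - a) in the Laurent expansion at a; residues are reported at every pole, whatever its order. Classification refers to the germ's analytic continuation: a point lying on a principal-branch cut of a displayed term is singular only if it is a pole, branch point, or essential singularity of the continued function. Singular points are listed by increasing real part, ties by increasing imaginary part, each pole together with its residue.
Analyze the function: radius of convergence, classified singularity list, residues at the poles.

Branch term (9/14)*log(1 - γ/(-2/3)): its argument vanishes at γ = -2/3, a logarithmic branch point, modulus 2/3.
Branch term (-3/2)*sqrt(1 - γ/(-4/3)): its argument vanishes at γ = -4/3, a square-root branch point, modulus 4/3.
The radius of convergence is the smallest modulus among the singular points: 2/3.
List the singular points by increasing real part (a conjugate pair: the negative imaginary part first).

Radius of convergence at 0: 2/3.
At -4/3: an algebraic (square-root) branch point.
At -2/3: a logarithmic branch point.


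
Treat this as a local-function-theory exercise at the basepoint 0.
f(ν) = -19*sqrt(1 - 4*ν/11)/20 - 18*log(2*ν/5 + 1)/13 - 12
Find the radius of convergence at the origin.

The radius of convergence is 5/2.

Branch term (-19/20)*sqrt(1 - ν/(11/4)): its argument vanishes at ν = 11/4, a square-root branch point, modulus 11/4.
Branch term (-18/13)*log(1 - ν/(-5/2)): its argument vanishes at ν = -5/2, a logarithmic branch point, modulus 5/2.
The radius of convergence is the smallest modulus among the singular points: 5/2.


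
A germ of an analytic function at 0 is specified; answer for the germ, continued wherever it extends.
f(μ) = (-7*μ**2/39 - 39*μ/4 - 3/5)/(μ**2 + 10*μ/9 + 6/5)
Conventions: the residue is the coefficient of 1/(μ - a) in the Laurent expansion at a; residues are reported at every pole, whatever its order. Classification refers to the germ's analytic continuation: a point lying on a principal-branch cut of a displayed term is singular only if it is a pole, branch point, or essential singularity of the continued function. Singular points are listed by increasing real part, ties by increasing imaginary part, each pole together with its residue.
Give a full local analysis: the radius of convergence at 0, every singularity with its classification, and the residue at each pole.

Denominator factor (μ**2 + 10*μ/9 + 6/5): discriminant -1444/405, complex-conjugate roots (-5/9) + ((19/45)*sqrt(5))*i and (-5/9) - ((19/45)*sqrt(5))*i; poles of order 1, moduli (1/5)*sqrt(30) and (1/5)*sqrt(30).
The radius of convergence is the smallest modulus among the singular points: (1/5)*sqrt(30).
The factor μ**2 + 10*μ/9 + 6/5 splits as (μ - a)(μ - a') with a = (-5/9) - ((19/45)*sqrt(5))*i, a' = (-5/9) + ((19/45)*sqrt(5))*i. At the order-1 pole a set g(μ) = (μ - a)*f(μ) = [-7*μ**2/39 - 39*μ/4 - 3/5] / (μ - a').
Simple pole: residue = g(a) at a = (-5/9) - ((19/45)*sqrt(5))*i, which is (-13409/2808) + ((62185/53352)*sqrt(5))*i.
The factor μ**2 + 10*μ/9 + 6/5 splits as (μ - a)(μ - a') with a = (-5/9) + ((19/45)*sqrt(5))*i, a' = (-5/9) - ((19/45)*sqrt(5))*i. At the order-1 pole a set g(μ) = (μ - a)*f(μ) = [-7*μ**2/39 - 39*μ/4 - 3/5] / (μ - a').
Simple pole: residue = g(a) at a = (-5/9) + ((19/45)*sqrt(5))*i, which is (-13409/2808) - ((62185/53352)*sqrt(5))*i.
List the singular points by increasing real part (a conjugate pair: the negative imaginary part first).

Radius of convergence at 0: (1/5)*sqrt(30).
At (-5/9) - ((19/45)*sqrt(5))*i: a pole of order 1; residue (-13409/2808) + ((62185/53352)*sqrt(5))*i.
At (-5/9) + ((19/45)*sqrt(5))*i: a pole of order 1; residue (-13409/2808) - ((62185/53352)*sqrt(5))*i.


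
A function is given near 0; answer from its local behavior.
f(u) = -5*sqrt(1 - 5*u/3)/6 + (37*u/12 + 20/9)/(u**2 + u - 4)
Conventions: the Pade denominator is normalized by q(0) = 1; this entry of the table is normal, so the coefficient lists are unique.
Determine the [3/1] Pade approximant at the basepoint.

Taylor coefficients needed (expand at 0): a_0 = -25/18, a_1 = -31/144, a_2 = -133/1728, a_3 = -1615/20736, a_4 = 19867/248832.
Write the denominator as Q(u) = 1 + q1*u. Requiring Q*f - P = O(u^5) with deg P <= 3 kills the coefficients of u^4..u^4 in Q*f:
  u^4: a_4 + q1*a_3 = 0, i.e. 19867/248832 + (-1615/20736)*q1 = 0.
Solving this linear system: q1 = 19867/19380.
The numerator is Q*f truncated at degree 3: P0 = a_0 = -25/18; P1 = a_1 + q1*a_0 = -228709/139536; P2 = a_2 + q1*a_1 = -51917/174420; P3 = a_3 + q1*a_2 = -34543/220320.

The Pade approximant has numerator coefficients [-25/18, -228709/139536, -51917/174420, -34543/220320]; denominator coefficients [1, 19867/19380].


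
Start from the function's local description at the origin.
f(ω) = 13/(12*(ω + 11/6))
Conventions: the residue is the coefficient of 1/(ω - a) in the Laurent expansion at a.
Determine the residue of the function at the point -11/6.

The residue is 13/12.

At the order-1 pole -11/6 set g(ω) = (ω - (-11/6))*f(ω) = 13/12.
Simple pole: residue = g(a) at a = -11/6, which is 13/12.


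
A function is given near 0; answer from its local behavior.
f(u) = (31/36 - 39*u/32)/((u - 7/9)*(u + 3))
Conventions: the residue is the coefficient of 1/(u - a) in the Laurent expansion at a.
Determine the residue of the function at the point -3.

The residue is -1301/1088.

At the order-1 pole -3 set g(u) = (u - (-3))*f(u) = (31/36 - 39*u/32)/(u - 7/9).
Simple pole: residue = g(a) at a = -3, which is -1301/1088.


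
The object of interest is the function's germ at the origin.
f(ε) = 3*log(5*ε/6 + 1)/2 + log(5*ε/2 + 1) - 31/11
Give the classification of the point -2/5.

The term (1)*log(1 - ε/(-2/5)) has argument 1 - -2/5/(-2/5) = 0 at -2/5: a logarithmic (infinitely-sheeted) branch point; the remaining terms are analytic or single-valued there.

The point is a logarithmic branch point.


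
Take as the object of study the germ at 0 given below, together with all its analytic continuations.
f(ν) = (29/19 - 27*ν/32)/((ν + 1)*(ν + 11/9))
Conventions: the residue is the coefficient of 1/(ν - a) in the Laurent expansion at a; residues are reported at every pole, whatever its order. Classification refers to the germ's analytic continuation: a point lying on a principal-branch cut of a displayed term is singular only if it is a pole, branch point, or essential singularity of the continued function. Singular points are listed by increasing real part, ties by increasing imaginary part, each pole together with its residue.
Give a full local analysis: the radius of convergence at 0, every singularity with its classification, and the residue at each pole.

Radius of convergence at 0: 1.
At -11/9: a pole of order 1; residue -13995/1216.
At -1: a pole of order 1; residue 12969/1216.

Denominator factor (ν + 1): pole of order 1 at -1, modulus 1.
Denominator factor (ν + 11/9): pole of order 1 at -11/9, modulus 11/9.
The radius of convergence is the smallest modulus among the singular points: 1.
At the order-1 pole -11/9 set g(ν) = (ν - (-11/9))*f(ν) = (29/19 - 27*ν/32)/(ν + 1).
Simple pole: residue = g(a) at a = -11/9, which is -13995/1216.
At the order-1 pole -1 set g(ν) = (ν - (-1))*f(ν) = (29/19 - 27*ν/32)/(ν + 11/9).
Simple pole: residue = g(a) at a = -1, which is 12969/1216.
List the singular points by increasing real part (a conjugate pair: the negative imaginary part first).


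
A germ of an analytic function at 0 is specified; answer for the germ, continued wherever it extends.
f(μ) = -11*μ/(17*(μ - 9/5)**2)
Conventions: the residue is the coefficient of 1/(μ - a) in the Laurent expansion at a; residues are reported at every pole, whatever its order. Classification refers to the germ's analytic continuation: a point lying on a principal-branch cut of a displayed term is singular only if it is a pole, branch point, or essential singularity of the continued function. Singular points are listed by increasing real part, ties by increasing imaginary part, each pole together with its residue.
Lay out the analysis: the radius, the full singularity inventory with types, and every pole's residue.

Denominator factor (μ - 9/5)^2: pole of order 2 at 9/5, modulus 9/5.
The radius of convergence is the smallest modulus among the singular points: 9/5.
At the order-2 pole 9/5 set g(μ) = (μ - (9/5))^2*f(μ) = -11*μ/17.
Order-2 pole: residue = g'(a); g'(9/5) = -11/17, so the residue is -11/17.

Radius of convergence at 0: 9/5.
At 9/5: a pole of order 2; residue -11/17.


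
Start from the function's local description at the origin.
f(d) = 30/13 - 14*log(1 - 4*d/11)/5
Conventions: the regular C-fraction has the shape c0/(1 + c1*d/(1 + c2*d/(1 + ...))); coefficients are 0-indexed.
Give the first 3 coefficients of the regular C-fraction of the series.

Taylor coefficients (expand at 0): a_0 = 30/13, a_1 = 56/55, a_2 = 112/605.
c0 = a_0 = 30/13. Peel one level at a time: if S = 1 + c*d/S' with S'(0) = 1, then c is the d-coefficient of S and S' = c*d/(S - 1).
S_1 = c0/f = 1 + (-364/825)*d + (77896/680625)*d^2 + ...; c1 = -364/825.
S_2 = c1*d/(S_1 - 1) = 1 + (214/825)*d + ...; c2 = 214/825.

The regular C-fraction coefficients are [30/13, -364/825, 214/825].


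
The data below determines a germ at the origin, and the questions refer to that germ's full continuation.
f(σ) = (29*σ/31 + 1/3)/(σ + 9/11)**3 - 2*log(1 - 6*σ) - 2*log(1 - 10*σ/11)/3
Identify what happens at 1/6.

The point is a logarithmic branch point.

The term (-2)*log(1 - σ/(1/6)) has argument 1 - 1/6/(1/6) = 0 at 1/6: a logarithmic (infinitely-sheeted) branch point; the remaining terms are analytic or single-valued there.


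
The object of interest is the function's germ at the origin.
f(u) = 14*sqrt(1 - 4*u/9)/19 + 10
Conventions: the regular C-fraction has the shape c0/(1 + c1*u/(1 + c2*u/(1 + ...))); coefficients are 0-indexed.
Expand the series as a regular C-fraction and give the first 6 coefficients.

The regular C-fraction coefficients are [204/19, 7/459, -58/459, -17/174, -65/522, -58/585].

Taylor coefficients (expand at 0): a_0 = 204/19, a_1 = -28/171, a_2 = -28/1539, a_3 = -56/13851, a_4 = -140/124659, a_5 = -392/1121931.
c0 = a_0 = 204/19. Peel one level at a time: if S = 1 + c*u/S' with S'(0) = 1, then c is the u-coefficient of S and S' = c*u/(S - 1).
S_1 = c0/f = 1 + (7/459)*u + (406/210681)*u^2 + ...; c1 = 7/459.
S_2 = c1*u/(S_1 - 1) = 1 + (-58/459)*u + (-1/81)*u^2 + ...; c2 = -58/459.
S_3 = c2*u/(S_2 - 1) = 1 + (-17/174)*u + (-1105/90828)*u^2 + ...; c3 = -17/174.
S_4 = c3*u/(S_3 - 1) = 1 + (-65/522)*u + (-1/81)*u^2 + ...; c4 = -65/522.
S_5 = c4*u/(S_4 - 1) = 1 + (-58/585)*u + ...; c5 = -58/585.


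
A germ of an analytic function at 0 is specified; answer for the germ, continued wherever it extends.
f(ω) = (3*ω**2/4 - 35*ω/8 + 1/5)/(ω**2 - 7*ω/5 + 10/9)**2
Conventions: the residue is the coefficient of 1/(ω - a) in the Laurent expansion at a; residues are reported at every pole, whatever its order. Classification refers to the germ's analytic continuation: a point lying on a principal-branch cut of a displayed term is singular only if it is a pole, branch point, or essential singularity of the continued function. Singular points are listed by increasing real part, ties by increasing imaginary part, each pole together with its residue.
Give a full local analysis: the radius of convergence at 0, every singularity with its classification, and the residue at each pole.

Radius of convergence at 0: (1/3)*sqrt(10).
At (7/10) - ((1/30)*sqrt(559))*i: a pole of order 2; residue -((109575/2499848)*sqrt(559))*i.
At (7/10) + ((1/30)*sqrt(559))*i: a pole of order 2; residue ((109575/2499848)*sqrt(559))*i.


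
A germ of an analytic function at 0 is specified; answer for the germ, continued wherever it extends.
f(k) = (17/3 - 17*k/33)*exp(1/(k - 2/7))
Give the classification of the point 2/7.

The point is an essential singularity.

The exponent 1/(k - (2/7)) has a pole at 2/7, so exp(1/(k - (2/7))) takes every nonzero value near it: an essential singularity (not a pole of any order).


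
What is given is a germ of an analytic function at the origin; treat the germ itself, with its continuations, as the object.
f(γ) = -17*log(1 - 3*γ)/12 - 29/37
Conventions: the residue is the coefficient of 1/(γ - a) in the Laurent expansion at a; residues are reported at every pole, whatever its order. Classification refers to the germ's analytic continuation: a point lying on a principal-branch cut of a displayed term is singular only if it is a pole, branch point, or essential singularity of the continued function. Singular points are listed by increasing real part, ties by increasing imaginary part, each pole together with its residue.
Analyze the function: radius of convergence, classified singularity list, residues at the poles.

Branch term (-17/12)*log(1 - γ/(1/3)): its argument vanishes at γ = 1/3, a logarithmic branch point, modulus 1/3.
The radius of convergence is the smallest modulus among the singular points: 1/3.

Radius of convergence at 0: 1/3.
At 1/3: a logarithmic branch point.
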